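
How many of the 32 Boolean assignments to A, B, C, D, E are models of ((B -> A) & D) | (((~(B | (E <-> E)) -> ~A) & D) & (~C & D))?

14

Initial set: {(((B -> A) & D) | (((~(B | (E <-> E)) -> ~A) & D) & (~C & D)))}.
(((B -> A) & D) | (((~(B | (E <-> E)) -> ~A) & D) & (~C & D))): β-rule — branch into ((B -> A) & D)  //  (((~(B | (E <-> E)) -> ~A) & D) & (~C & D)).
  branch 1 (add ((B -> A) & D)):
    ((B -> A) & D): α-rule — add (B -> A), D.
    (B -> A): β-rule — branch into ~B  //  A.
      branch 1.1 (add ~B):
        ○ open, literals {B=0, D=1}.
      branch 1.2 (add A):
        ○ open, literals {A=1, D=1}.
  branch 2 (add (((~(B | (E <-> E)) -> ~A) & D) & (~C & D))):
    (((~(B | (E <-> E)) -> ~A) & D) & (~C & D)): α-rule — add ((~(B | (E <-> E)) -> ~A) & D), (~C & D).
    ((~(B | (E <-> E)) -> ~A) & D): α-rule — add (~(B | (E <-> E)) -> ~A), D.
    (~C & D): α-rule — add ~C, D.
    (~(B | (E <-> E)) -> ~A): β-rule — branch into ~~(B | (E <-> E))  //  ~A.
      branch 2.1 (add ~~(B | (E <-> E))):
        ~~(B | (E <-> E)): β-rule — branch into B  //  (E <-> E).
          branch 2.1.1 (add B):
            ○ open, literals {B=1, C=0, D=1}.
          branch 2.1.2 (add (E <-> E)):
            (E <-> E): β-rule — branch into E, E  //  ~E, ~E.
              branch 2.1.2.1 (add E, E):
                ○ open, literals {C=0, D=1, E=1}.
              branch 2.1.2.2 (add ~E, ~E):
                ○ open, literals {C=0, D=1, E=0}.
      branch 2.2 (add ~A):
        ○ open, literals {A=0, C=0, D=1}.
0 branches closed, 6 open.
Each open branch fixes some atoms; the unmentioned ones are free. Counting distinct full assignments: branch {B=0, D=1} (A, C, E) contributes 8 new; branch {A=1, D=1} (B, C, E) contributes 4 new; branch {B=1, C=0, D=1} (A, E) contributes 2 new; branch {C=0, D=1, E=1} (A, B) contributes 0 new; branch {C=0, D=1, E=0} (A, B) contributes 0 new; branch {A=0, C=0, D=1} (B, E) contributes 0 new. Total: 14.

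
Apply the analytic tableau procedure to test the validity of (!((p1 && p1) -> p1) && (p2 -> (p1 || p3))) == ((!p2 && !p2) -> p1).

Not valid

Assume the negation and expand:
Initial set: {F ((!((p1 && p1) -> p1) && (p2 -> (p1 || p3))) == ((!p2 && !p2) -> p1))}.
F ((!((p1 && p1) -> p1) && (p2 -> (p1 || p3))) == ((!p2 && !p2) -> p1)): β-rule — branch into T (!((p1 && p1) -> p1) && (p2 -> (p1 || p3))), F ((!p2 && !p2) -> p1)  //  F (!((p1 && p1) -> p1) && (p2 -> (p1 || p3))), T ((!p2 && !p2) -> p1).
  branch 1 (add T (!((p1 && p1) -> p1) && (p2 -> (p1 || p3))), F ((!p2 && !p2) -> p1)):
    T (!((p1 && p1) -> p1) && (p2 -> (p1 || p3))): α-rule — add T !((p1 && p1) -> p1), T (p2 -> (p1 || p3)).
    F ((!p2 && !p2) -> p1): α-rule — add T (!p2 && !p2), F p1.
    T !((p1 && p1) -> p1): α-rule — add T (p1 && p1), F p1.
    T (!p2 && !p2): α-rule — add T !p2, T !p2.
    T (p1 && p1): α-rule — add T p1, T p1.
    × closes — contains both p1 and !p1.
  branch 2 (add F (!((p1 && p1) -> p1) && (p2 -> (p1 || p3))), T ((!p2 && !p2) -> p1)):
    F (!((p1 && p1) -> p1) && (p2 -> (p1 || p3))): β-rule — branch into F !((p1 && p1) -> p1)  //  F (p2 -> (p1 || p3)).
      branch 2.1 (add F !((p1 && p1) -> p1)):
        T ((!p2 && !p2) -> p1): β-rule — branch into F (!p2 && !p2)  //  T p1.
          branch 2.1.1 (add F (!p2 && !p2)):
            F !((p1 && p1) -> p1): β-rule — branch into F (p1 && p1)  //  T p1.
              branch 2.1.1.1 (add F (p1 && p1)):
                F (!p2 && !p2): β-rule — branch into F !p2  //  F !p2.
                  branch 2.1.1.1.1 (add F !p2):
                    F (p1 && p1): β-rule — branch into F p1  //  F p1.
                      branch 2.1.1.1.1.1 (add F p1):
                        ○ open, literals {p1=0, p2=1}.
                      branch 2.1.1.1.1.2 (add F p1):
                        ○ open, literals {p1=0, p2=1}.
                  branch 2.1.1.1.2 (add F !p2):
                    F (p1 && p1): β-rule — branch into F p1  //  F p1.
                      branch 2.1.1.1.2.1 (add F p1):
                        ○ open, literals {p1=0, p2=1}.
                      branch 2.1.1.1.2.2 (add F p1):
                        ○ open, literals {p1=0, p2=1}.
              branch 2.1.1.2 (add T p1):
                F (!p2 && !p2): β-rule — branch into F !p2  //  F !p2.
                  branch 2.1.1.2.1 (add F !p2):
                    ○ open, literals {p1=1, p2=1}.
                  branch 2.1.1.2.2 (add F !p2):
                    ○ open, literals {p1=1, p2=1}.
          branch 2.1.2 (add T p1):
            F !((p1 && p1) -> p1): β-rule — branch into F (p1 && p1)  //  T p1.
              branch 2.1.2.1 (add F (p1 && p1)):
                F (p1 && p1): β-rule — branch into F p1  //  F p1.
                  branch 2.1.2.1.1 (add F p1):
                    × closes — contains both p1 and !p1.
                  branch 2.1.2.1.2 (add F p1):
                    × closes — contains both p1 and !p1.
              branch 2.1.2.2 (add T p1):
                ○ open, literals {p1=1}.
      branch 2.2 (add F (p2 -> (p1 || p3))):
        F (p2 -> (p1 || p3)): α-rule — add T p2, F (p1 || p3).
        F (p1 || p3): α-rule — add F p1, F p3.
        T ((!p2 && !p2) -> p1): β-rule — branch into F (!p2 && !p2)  //  T p1.
          branch 2.2.1 (add F (!p2 && !p2)):
            F (!p2 && !p2): β-rule — branch into F !p2  //  F !p2.
              branch 2.2.1.1 (add F !p2):
                ○ open, literals {p1=0, p2=1, p3=0}.
              branch 2.2.1.2 (add F !p2):
                ○ open, literals {p1=0, p2=1, p3=0}.
          branch 2.2.2 (add T p1):
            × closes — contains both p1 and !p1.
4 branches closed, 9 open.
An open branch gives a countermodel: p1=0, p2=1 (unmentioned atoms arbitrary); under it the original formula is false.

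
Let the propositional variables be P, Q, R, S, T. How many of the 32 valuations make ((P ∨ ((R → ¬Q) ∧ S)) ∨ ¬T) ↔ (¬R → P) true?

23

Initial set: {(((P ∨ ((R → ¬Q) ∧ S)) ∨ ¬T) ↔ (¬R → P))}.
(((P ∨ ((R → ¬Q) ∧ S)) ∨ ¬T) ↔ (¬R → P)): β-rule — branch into ((P ∨ ((R → ¬Q) ∧ S)) ∨ ¬T), (¬R → P)  //  ¬((P ∨ ((R → ¬Q) ∧ S)) ∨ ¬T), ¬(¬R → P).
  branch 1 (add ((P ∨ ((R → ¬Q) ∧ S)) ∨ ¬T), (¬R → P)):
    ((P ∨ ((R → ¬Q) ∧ S)) ∨ ¬T): β-rule — branch into (P ∨ ((R → ¬Q) ∧ S))  //  ¬T.
      branch 1.1 (add (P ∨ ((R → ¬Q) ∧ S))):
        (¬R → P): β-rule — branch into ¬¬R  //  P.
          branch 1.1.1 (add ¬¬R):
            (P ∨ ((R → ¬Q) ∧ S)): β-rule — branch into P  //  ((R → ¬Q) ∧ S).
              branch 1.1.1.1 (add P):
                ○ open, literals {P=true, R=true}.
              branch 1.1.1.2 (add ((R → ¬Q) ∧ S)):
                ((R → ¬Q) ∧ S): α-rule — add (R → ¬Q), S.
                (R → ¬Q): β-rule — branch into ¬R  //  ¬Q.
                  branch 1.1.1.2.1 (add ¬R):
                    × closes — contains both R and ¬R.
                  branch 1.1.1.2.2 (add ¬Q):
                    ○ open, literals {Q=false, R=true, S=true}.
          branch 1.1.2 (add P):
            (P ∨ ((R → ¬Q) ∧ S)): β-rule — branch into P  //  ((R → ¬Q) ∧ S).
              branch 1.1.2.1 (add P):
                ○ open, literals {P=true}.
              branch 1.1.2.2 (add ((R → ¬Q) ∧ S)):
                ((R → ¬Q) ∧ S): α-rule — add (R → ¬Q), S.
                (R → ¬Q): β-rule — branch into ¬R  //  ¬Q.
                  branch 1.1.2.2.1 (add ¬R):
                    ○ open, literals {P=true, R=false, S=true}.
                  branch 1.1.2.2.2 (add ¬Q):
                    ○ open, literals {P=true, Q=false, S=true}.
      branch 1.2 (add ¬T):
        (¬R → P): β-rule — branch into ¬¬R  //  P.
          branch 1.2.1 (add ¬¬R):
            ○ open, literals {R=true, T=false}.
          branch 1.2.2 (add P):
            ○ open, literals {P=true, T=false}.
  branch 2 (add ¬((P ∨ ((R → ¬Q) ∧ S)) ∨ ¬T), ¬(¬R → P)):
    ¬((P ∨ ((R → ¬Q) ∧ S)) ∨ ¬T): α-rule — add ¬(P ∨ ((R → ¬Q) ∧ S)), ¬¬T.
    ¬(¬R → P): α-rule — add ¬R, ¬P.
    ¬(P ∨ ((R → ¬Q) ∧ S)): α-rule — add ¬P, ¬((R → ¬Q) ∧ S).
    ¬((R → ¬Q) ∧ S): β-rule — branch into ¬(R → ¬Q)  //  ¬S.
      branch 2.1 (add ¬(R → ¬Q)):
        ¬(R → ¬Q): α-rule — add R, ¬¬Q.
        × closes — contains both R and ¬R.
      branch 2.2 (add ¬S):
        ○ open, literals {P=false, R=false, S=false, T=true}.
2 branches closed, 8 open.
Each open branch fixes some atoms; the unmentioned ones are free. Counting distinct full assignments: branch {P=true, R=true} (Q, S, T) contributes 8 new; branch {Q=false, R=true, S=true} (P, T) contributes 2 new; branch {P=true} (Q, R, S, T) contributes 8 new; branch {P=true, R=false, S=true} (Q, T) contributes 0 new; branch {P=true, Q=false, S=true} (R, T) contributes 0 new; branch {R=true, T=false} (P, Q, S) contributes 3 new; branch {P=true, T=false} (Q, R, S) contributes 0 new; branch {P=false, R=false, S=false, T=true} (Q) contributes 2 new. Total: 23.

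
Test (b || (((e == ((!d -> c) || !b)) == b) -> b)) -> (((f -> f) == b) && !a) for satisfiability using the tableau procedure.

Satisfiable

Initial set: {((b || (((e == ((!d -> c) || !b)) == b) -> b)) -> (((f -> f) == b) && !a))}.
((b || (((e == ((!d -> c) || !b)) == b) -> b)) -> (((f -> f) == b) && !a)): β-rule — branch into !(b || (((e == ((!d -> c) || !b)) == b) -> b))  //  (((f -> f) == b) && !a).
  branch 1 (add !(b || (((e == ((!d -> c) || !b)) == b) -> b))):
    !(b || (((e == ((!d -> c) || !b)) == b) -> b)): α-rule — add !b, !(((e == ((!d -> c) || !b)) == b) -> b).
    !(((e == ((!d -> c) || !b)) == b) -> b): α-rule — add ((e == ((!d -> c) || !b)) == b), !b.
    ((e == ((!d -> c) || !b)) == b): β-rule — branch into (e == ((!d -> c) || !b)), b  //  !(e == ((!d -> c) || !b)), !b.
      branch 1.1 (add (e == ((!d -> c) || !b)), b):
        × closes — contains both b and !b.
      branch 1.2 (add !(e == ((!d -> c) || !b)), !b):
        !(e == ((!d -> c) || !b)): β-rule — branch into e, !((!d -> c) || !b)  //  !e, ((!d -> c) || !b).
          branch 1.2.1 (add e, !((!d -> c) || !b)):
            !((!d -> c) || !b): α-rule — add !(!d -> c), !!b.
            × closes — contains both b and !b.
          branch 1.2.2 (add !e, ((!d -> c) || !b)):
            ((!d -> c) || !b): β-rule — branch into (!d -> c)  //  !b.
              branch 1.2.2.1 (add (!d -> c)):
                (!d -> c): β-rule — branch into !!d  //  c.
                  branch 1.2.2.1.1 (add !!d):
                    ○ open, literals {b=0, d=1, e=0}.
                  branch 1.2.2.1.2 (add c):
                    ○ open, literals {b=0, c=1, e=0}.
              branch 1.2.2.2 (add !b):
                ○ open, literals {b=0, e=0}.
  branch 2 (add (((f -> f) == b) && !a)):
    (((f -> f) == b) && !a): α-rule — add ((f -> f) == b), !a.
    ((f -> f) == b): β-rule — branch into (f -> f), b  //  !(f -> f), !b.
      branch 2.1 (add (f -> f), b):
        (f -> f): β-rule — branch into !f  //  f.
          branch 2.1.1 (add !f):
            ○ open, literals {a=0, b=1, f=0}.
          branch 2.1.2 (add f):
            ○ open, literals {a=0, b=1, f=1}.
      branch 2.2 (add !(f -> f), !b):
        !(f -> f): α-rule — add f, !f.
        × closes — contains both f and !f.
3 branches closed, 5 open.
An open branch gives a satisfying assignment: b=0, d=1, e=0.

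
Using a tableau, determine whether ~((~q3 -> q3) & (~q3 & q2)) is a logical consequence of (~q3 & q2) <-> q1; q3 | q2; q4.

Initial set: {((~q3 & q2) <-> q1); (q3 | q2); q4; ~~((~q3 -> q3) & (~q3 & q2))}.
~~((~q3 -> q3) & (~q3 & q2)): α-rule — add (~q3 -> q3), (~q3 & q2).
(~q3 & q2): α-rule — add ~q3, q2.
((~q3 & q2) <-> q1): β-rule — branch into (~q3 & q2), q1  //  ~(~q3 & q2), ~q1.
  branch 1 (add (~q3 & q2), q1):
    (~q3 & q2): α-rule — add ~q3, q2.
    (q3 | q2): β-rule — branch into q3  //  q2.
      branch 1.1 (add q3):
        × closes — contains both q3 and ~q3.
      branch 1.2 (add q2):
        (~q3 -> q3): β-rule — branch into ~~q3  //  q3.
          branch 1.2.1 (add ~~q3):
            × closes — contains both q3 and ~q3.
          branch 1.2.2 (add q3):
            × closes — contains both q3 and ~q3.
  branch 2 (add ~(~q3 & q2), ~q1):
    (q3 | q2): β-rule — branch into q3  //  q2.
      branch 2.1 (add q3):
        × closes — contains both q3 and ~q3.
      branch 2.2 (add q2):
        (~q3 -> q3): β-rule — branch into ~~q3  //  q3.
          branch 2.2.1 (add ~~q3):
            × closes — contains both q3 and ~q3.
          branch 2.2.2 (add q3):
            × closes — contains both q3 and ~q3.
All 6 branches close.
Every branch closed, so the premises entail the conclusion.

Yes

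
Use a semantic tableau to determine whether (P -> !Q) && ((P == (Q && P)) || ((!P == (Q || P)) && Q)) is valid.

Not valid

Assume the negation and expand:
Initial set: {!((P -> !Q) && ((P == (Q && P)) || ((!P == (Q || P)) && Q)))}.
!((P -> !Q) && ((P == (Q && P)) || ((!P == (Q || P)) && Q))): β-rule — branch into !(P -> !Q)  //  !((P == (Q && P)) || ((!P == (Q || P)) && Q)).
  branch 1 (add !(P -> !Q)):
    !(P -> !Q): α-rule — add P, !!Q.
    ○ open, literals {P=1, Q=1}.
  branch 2 (add !((P == (Q && P)) || ((!P == (Q || P)) && Q))):
    !((P == (Q && P)) || ((!P == (Q || P)) && Q)): α-rule — add !(P == (Q && P)), !((!P == (Q || P)) && Q).
    !(P == (Q && P)): β-rule — branch into P, !(Q && P)  //  !P, (Q && P).
      branch 2.1 (add P, !(Q && P)):
        !((!P == (Q || P)) && Q): β-rule — branch into !(!P == (Q || P))  //  !Q.
          branch 2.1.1 (add !(!P == (Q || P))):
            !(Q && P): β-rule — branch into !Q  //  !P.
              branch 2.1.1.1 (add !Q):
                !(!P == (Q || P)): β-rule — branch into !P, !(Q || P)  //  !!P, (Q || P).
                  branch 2.1.1.1.1 (add !P, !(Q || P)):
                    × closes — contains both P and !P.
                  branch 2.1.1.1.2 (add !!P, (Q || P)):
                    (Q || P): β-rule — branch into Q  //  P.
                      branch 2.1.1.1.2.1 (add Q):
                        × closes — contains both Q and !Q.
                      branch 2.1.1.1.2.2 (add P):
                        ○ open, literals {P=1, Q=0}.
              branch 2.1.1.2 (add !P):
                × closes — contains both P and !P.
          branch 2.1.2 (add !Q):
            !(Q && P): β-rule — branch into !Q  //  !P.
              branch 2.1.2.1 (add !Q):
                ○ open, literals {P=1, Q=0}.
              branch 2.1.2.2 (add !P):
                × closes — contains both P and !P.
      branch 2.2 (add !P, (Q && P)):
        (Q && P): α-rule — add Q, P.
        × closes — contains both P and !P.
5 branches closed, 3 open.
An open branch gives a countermodel: P=1, Q=1 (unmentioned atoms arbitrary); under it the original formula is false.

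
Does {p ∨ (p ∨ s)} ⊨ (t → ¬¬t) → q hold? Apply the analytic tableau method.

No

Initial set: {(p ∨ (p ∨ s)); ¬((t → ¬¬t) → q)}.
¬((t → ¬¬t) → q): α-rule — add (t → ¬¬t), ¬q.
(p ∨ (p ∨ s)): β-rule — branch into p  //  (p ∨ s).
  branch 1 (add p):
    (t → ¬¬t): β-rule — branch into ¬t  //  ¬¬t.
      branch 1.1 (add ¬t):
        ○ open, literals {p=true, q=false, t=false}.
      branch 1.2 (add ¬¬t):
        ¬¬t: drop double negation, giving t.
        ○ open, literals {p=true, q=false, t=true}.
  branch 2 (add (p ∨ s)):
    (t → ¬¬t): β-rule — branch into ¬t  //  ¬¬t.
      branch 2.1 (add ¬t):
        (p ∨ s): β-rule — branch into p  //  s.
          branch 2.1.1 (add p):
            ○ open, literals {p=true, q=false, t=false}.
          branch 2.1.2 (add s):
            ○ open, literals {q=false, s=true, t=false}.
      branch 2.2 (add ¬¬t):
        ¬¬t: drop double negation, giving t.
        (p ∨ s): β-rule — branch into p  //  s.
          branch 2.2.1 (add p):
            ○ open, literals {p=true, q=false, t=true}.
          branch 2.2.2 (add s):
            ○ open, literals {q=false, s=true, t=true}.
0 branches closed, 6 open.
An open branch gives a countermodel: p=true, q=false, t=false (unmentioned atoms arbitrary); the premises hold there but the conclusion fails.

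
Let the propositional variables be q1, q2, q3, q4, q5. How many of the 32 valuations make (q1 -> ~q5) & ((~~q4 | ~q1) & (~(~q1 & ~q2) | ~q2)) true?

Initial set: {((q1 -> ~q5) & ((~~q4 | ~q1) & (~(~q1 & ~q2) | ~q2)))}.
((q1 -> ~q5) & ((~~q4 | ~q1) & (~(~q1 & ~q2) | ~q2))): α-rule — add (q1 -> ~q5), ((~~q4 | ~q1) & (~(~q1 & ~q2) | ~q2)).
((~~q4 | ~q1) & (~(~q1 & ~q2) | ~q2)): α-rule — add (~~q4 | ~q1), (~(~q1 & ~q2) | ~q2).
(q1 -> ~q5): β-rule — branch into ~q1  //  ~q5.
  branch 1 (add ~q1):
    (~~q4 | ~q1): β-rule — branch into ~~q4  //  ~q1.
      branch 1.1 (add ~~q4):
        ~~q4: drop double negation, giving q4.
        (~(~q1 & ~q2) | ~q2): β-rule — branch into ~(~q1 & ~q2)  //  ~q2.
          branch 1.1.1 (add ~(~q1 & ~q2)):
            ~(~q1 & ~q2): β-rule — branch into ~~q1  //  ~~q2.
              branch 1.1.1.1 (add ~~q1):
                × closes — contains both q1 and ~q1.
              branch 1.1.1.2 (add ~~q2):
                ○ open, literals {q1=false, q2=true, q4=true}.
          branch 1.1.2 (add ~q2):
            ○ open, literals {q1=false, q2=false, q4=true}.
      branch 1.2 (add ~q1):
        (~(~q1 & ~q2) | ~q2): β-rule — branch into ~(~q1 & ~q2)  //  ~q2.
          branch 1.2.1 (add ~(~q1 & ~q2)):
            ~(~q1 & ~q2): β-rule — branch into ~~q1  //  ~~q2.
              branch 1.2.1.1 (add ~~q1):
                × closes — contains both q1 and ~q1.
              branch 1.2.1.2 (add ~~q2):
                ○ open, literals {q1=false, q2=true}.
          branch 1.2.2 (add ~q2):
            ○ open, literals {q1=false, q2=false}.
  branch 2 (add ~q5):
    (~~q4 | ~q1): β-rule — branch into ~~q4  //  ~q1.
      branch 2.1 (add ~~q4):
        ~~q4: drop double negation, giving q4.
        (~(~q1 & ~q2) | ~q2): β-rule — branch into ~(~q1 & ~q2)  //  ~q2.
          branch 2.1.1 (add ~(~q1 & ~q2)):
            ~(~q1 & ~q2): β-rule — branch into ~~q1  //  ~~q2.
              branch 2.1.1.1 (add ~~q1):
                ○ open, literals {q1=true, q4=true, q5=false}.
              branch 2.1.1.2 (add ~~q2):
                ○ open, literals {q2=true, q4=true, q5=false}.
          branch 2.1.2 (add ~q2):
            ○ open, literals {q2=false, q4=true, q5=false}.
      branch 2.2 (add ~q1):
        (~(~q1 & ~q2) | ~q2): β-rule — branch into ~(~q1 & ~q2)  //  ~q2.
          branch 2.2.1 (add ~(~q1 & ~q2)):
            ~(~q1 & ~q2): β-rule — branch into ~~q1  //  ~~q2.
              branch 2.2.1.1 (add ~~q1):
                × closes — contains both q1 and ~q1.
              branch 2.2.1.2 (add ~~q2):
                ○ open, literals {q1=false, q2=true, q5=false}.
          branch 2.2.2 (add ~q2):
            ○ open, literals {q1=false, q2=false, q5=false}.
3 branches closed, 9 open.
Each open branch fixes some atoms; the unmentioned ones are free. Counting distinct full assignments: branch {q1=false, q2=true, q4=true} (q3, q5) contributes 4 new; branch {q1=false, q2=false, q4=true} (q3, q5) contributes 4 new; branch {q1=false, q2=true} (q3, q4, q5) contributes 4 new; branch {q1=false, q2=false} (q3, q4, q5) contributes 4 new; branch {q1=true, q4=true, q5=false} (q2, q3) contributes 4 new; branch {q2=true, q4=true, q5=false} (q1, q3) contributes 0 new; branch {q2=false, q4=true, q5=false} (q1, q3) contributes 0 new; branch {q1=false, q2=true, q5=false} (q3, q4) contributes 0 new; branch {q1=false, q2=false, q5=false} (q3, q4) contributes 0 new. Total: 20.

20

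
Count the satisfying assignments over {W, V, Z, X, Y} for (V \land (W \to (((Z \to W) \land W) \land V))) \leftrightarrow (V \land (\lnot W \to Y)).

Initial set: {((V \land (W \to (((Z \to W) \land W) \land V))) \leftrightarrow (V \land (\lnot W \to Y)))}.
((V \land (W \to (((Z \to W) \land W) \land V))) \leftrightarrow (V \land (\lnot W \to Y))): β-rule — branch into (V \land (W \to (((Z \to W) \land W) \land V))), (V \land (\lnot W \to Y))  //  \lnot (V \land (W \to (((Z \to W) \land W) \land V))), \lnot (V \land (\lnot W \to Y)).
  branch 1 (add (V \land (W \to (((Z \to W) \land W) \land V))), (V \land (\lnot W \to Y))):
    (V \land (W \to (((Z \to W) \land W) \land V))): α-rule — add V, (W \to (((Z \to W) \land W) \land V)).
    (V \land (\lnot W \to Y)): α-rule — add V, (\lnot W \to Y).
    (W \to (((Z \to W) \land W) \land V)): β-rule — branch into \lnot W  //  (((Z \to W) \land W) \land V).
      branch 1.1 (add \lnot W):
        (\lnot W \to Y): β-rule — branch into \lnot \lnot W  //  Y.
          branch 1.1.1 (add \lnot \lnot W):
            × closes — contains both W and \lnot W.
          branch 1.1.2 (add Y):
            ○ open, literals {V=1, W=0, Y=1}.
      branch 1.2 (add (((Z \to W) \land W) \land V)):
        (((Z \to W) \land W) \land V): α-rule — add ((Z \to W) \land W), V.
        ((Z \to W) \land W): α-rule — add (Z \to W), W.
        (\lnot W \to Y): β-rule — branch into \lnot \lnot W  //  Y.
          branch 1.2.1 (add \lnot \lnot W):
            (Z \to W): β-rule — branch into \lnot Z  //  W.
              branch 1.2.1.1 (add \lnot Z):
                ○ open, literals {V=1, W=1, Z=0}.
              branch 1.2.1.2 (add W):
                ○ open, literals {V=1, W=1}.
          branch 1.2.2 (add Y):
            (Z \to W): β-rule — branch into \lnot Z  //  W.
              branch 1.2.2.1 (add \lnot Z):
                ○ open, literals {V=1, W=1, Y=1, Z=0}.
              branch 1.2.2.2 (add W):
                ○ open, literals {V=1, W=1, Y=1}.
  branch 2 (add \lnot (V \land (W \to (((Z \to W) \land W) \land V))), \lnot (V \land (\lnot W \to Y))):
    \lnot (V \land (W \to (((Z \to W) \land W) \land V))): β-rule — branch into \lnot V  //  \lnot (W \to (((Z \to W) \land W) \land V)).
      branch 2.1 (add \lnot V):
        \lnot (V \land (\lnot W \to Y)): β-rule — branch into \lnot V  //  \lnot (\lnot W \to Y).
          branch 2.1.1 (add \lnot V):
            ○ open, literals {V=0}.
          branch 2.1.2 (add \lnot (\lnot W \to Y)):
            \lnot (\lnot W \to Y): α-rule — add \lnot W, \lnot Y.
            ○ open, literals {V=0, W=0, Y=0}.
      branch 2.2 (add \lnot (W \to (((Z \to W) \land W) \land V))):
        \lnot (W \to (((Z \to W) \land W) \land V)): α-rule — add W, \lnot (((Z \to W) \land W) \land V).
        \lnot (V \land (\lnot W \to Y)): β-rule — branch into \lnot V  //  \lnot (\lnot W \to Y).
          branch 2.2.1 (add \lnot V):
            \lnot (((Z \to W) \land W) \land V): β-rule — branch into \lnot ((Z \to W) \land W)  //  \lnot V.
              branch 2.2.1.1 (add \lnot ((Z \to W) \land W)):
                \lnot ((Z \to W) \land W): β-rule — branch into \lnot (Z \to W)  //  \lnot W.
                  branch 2.2.1.1.1 (add \lnot (Z \to W)):
                    \lnot (Z \to W): α-rule — add Z, \lnot W.
                    × closes — contains both W and \lnot W.
                  branch 2.2.1.1.2 (add \lnot W):
                    × closes — contains both W and \lnot W.
              branch 2.2.1.2 (add \lnot V):
                ○ open, literals {V=0, W=1}.
          branch 2.2.2 (add \lnot (\lnot W \to Y)):
            \lnot (\lnot W \to Y): α-rule — add \lnot W, \lnot Y.
            × closes — contains both W and \lnot W.
4 branches closed, 8 open.
Each open branch fixes some atoms; the unmentioned ones are free. Counting distinct full assignments: branch {V=1, W=0, Y=1} (Z, X) contributes 4 new; branch {V=1, W=1, Z=0} (X, Y) contributes 4 new; branch {V=1, W=1} (Z, X, Y) contributes 4 new; branch {V=1, W=1, Y=1, Z=0} (X) contributes 0 new; branch {V=1, W=1, Y=1} (Z, X) contributes 0 new; branch {V=0} (W, Z, X, Y) contributes 16 new; branch {V=0, W=0, Y=0} (Z, X) contributes 0 new; branch {V=0, W=1} (Z, X, Y) contributes 0 new. Total: 28.

28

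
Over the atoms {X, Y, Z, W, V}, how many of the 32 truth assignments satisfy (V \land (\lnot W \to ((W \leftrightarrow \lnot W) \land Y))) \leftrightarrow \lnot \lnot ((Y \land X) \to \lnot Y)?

12

Initial set: {((V \land (\lnot W \to ((W \leftrightarrow \lnot W) \land Y))) \leftrightarrow \lnot \lnot ((Y \land X) \to \lnot Y))}.
((V \land (\lnot W \to ((W \leftrightarrow \lnot W) \land Y))) \leftrightarrow \lnot \lnot ((Y \land X) \to \lnot Y)): β-rule — branch into (V \land (\lnot W \to ((W \leftrightarrow \lnot W) \land Y))), \lnot \lnot ((Y \land X) \to \lnot Y)  //  \lnot (V \land (\lnot W \to ((W \leftrightarrow \lnot W) \land Y))), \lnot \lnot \lnot ((Y \land X) \to \lnot Y).
  branch 1 (add (V \land (\lnot W \to ((W \leftrightarrow \lnot W) \land Y))), \lnot \lnot ((Y \land X) \to \lnot Y)):
    (V \land (\lnot W \to ((W \leftrightarrow \lnot W) \land Y))): α-rule — add V, (\lnot W \to ((W \leftrightarrow \lnot W) \land Y)).
    \lnot \lnot ((Y \land X) \to \lnot Y): drop double negation, giving ((Y \land X) \to \lnot Y).
    (\lnot W \to ((W \leftrightarrow \lnot W) \land Y)): β-rule — branch into \lnot \lnot W  //  ((W \leftrightarrow \lnot W) \land Y).
      branch 1.1 (add \lnot \lnot W):
        ((Y \land X) \to \lnot Y): β-rule — branch into \lnot (Y \land X)  //  \lnot Y.
          branch 1.1.1 (add \lnot (Y \land X)):
            \lnot (Y \land X): β-rule — branch into \lnot Y  //  \lnot X.
              branch 1.1.1.1 (add \lnot Y):
                ○ open, literals {V=1, W=1, Y=0}.
              branch 1.1.1.2 (add \lnot X):
                ○ open, literals {V=1, W=1, X=0}.
          branch 1.1.2 (add \lnot Y):
            ○ open, literals {V=1, W=1, Y=0}.
      branch 1.2 (add ((W \leftrightarrow \lnot W) \land Y)):
        ((W \leftrightarrow \lnot W) \land Y): α-rule — add (W \leftrightarrow \lnot W), Y.
        ((Y \land X) \to \lnot Y): β-rule — branch into \lnot (Y \land X)  //  \lnot Y.
          branch 1.2.1 (add \lnot (Y \land X)):
            (W \leftrightarrow \lnot W): β-rule — branch into W, \lnot W  //  \lnot W, \lnot \lnot W.
              branch 1.2.1.1 (add W, \lnot W):
                × closes — contains both W and \lnot W.
              branch 1.2.1.2 (add \lnot W, \lnot \lnot W):
                × closes — contains both W and \lnot W.
          branch 1.2.2 (add \lnot Y):
            × closes — contains both Y and \lnot Y.
  branch 2 (add \lnot (V \land (\lnot W \to ((W \leftrightarrow \lnot W) \land Y))), \lnot \lnot \lnot ((Y \land X) \to \lnot Y)):
    \lnot \lnot \lnot ((Y \land X) \to \lnot Y): drop double negation, giving \lnot ((Y \land X) \to \lnot Y).
    \lnot ((Y \land X) \to \lnot Y): α-rule — add (Y \land X), \lnot \lnot Y.
    (Y \land X): α-rule — add Y, X.
    \lnot (V \land (\lnot W \to ((W \leftrightarrow \lnot W) \land Y))): β-rule — branch into \lnot V  //  \lnot (\lnot W \to ((W \leftrightarrow \lnot W) \land Y)).
      branch 2.1 (add \lnot V):
        ○ open, literals {V=0, X=1, Y=1}.
      branch 2.2 (add \lnot (\lnot W \to ((W \leftrightarrow \lnot W) \land Y))):
        \lnot (\lnot W \to ((W \leftrightarrow \lnot W) \land Y)): α-rule — add \lnot W, \lnot ((W \leftrightarrow \lnot W) \land Y).
        \lnot ((W \leftrightarrow \lnot W) \land Y): β-rule — branch into \lnot (W \leftrightarrow \lnot W)  //  \lnot Y.
          branch 2.2.1 (add \lnot (W \leftrightarrow \lnot W)):
            \lnot (W \leftrightarrow \lnot W): β-rule — branch into W, \lnot \lnot W  //  \lnot W, \lnot W.
              branch 2.2.1.1 (add W, \lnot \lnot W):
                × closes — contains both W and \lnot W.
              branch 2.2.1.2 (add \lnot W, \lnot W):
                ○ open, literals {W=0, X=1, Y=1}.
          branch 2.2.2 (add \lnot Y):
            × closes — contains both Y and \lnot Y.
5 branches closed, 5 open.
Each open branch fixes some atoms; the unmentioned ones are free. Counting distinct full assignments: branch {V=1, W=1, Y=0} (X, Z) contributes 4 new; branch {V=1, W=1, X=0} (Y, Z) contributes 2 new; branch {V=1, W=1, Y=0} (X, Z) contributes 0 new; branch {V=0, X=1, Y=1} (Z, W) contributes 4 new; branch {W=0, X=1, Y=1} (Z, V) contributes 2 new. Total: 12.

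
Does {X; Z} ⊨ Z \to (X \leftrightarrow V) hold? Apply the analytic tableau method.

Initial set: {X; Z; \lnot (Z \to (X \leftrightarrow V))}.
\lnot (Z \to (X \leftrightarrow V)): α-rule — add Z, \lnot (X \leftrightarrow V).
\lnot (X \leftrightarrow V): β-rule — branch into X, \lnot V  //  \lnot X, V.
  branch 1 (add X, \lnot V):
    ○ open, literals {V=false, X=true, Z=true}.
  branch 2 (add \lnot X, V):
    × closes — contains both X and \lnot X.
1 branch closed, 1 open.
An open branch gives a countermodel: V=false, X=true, Z=true (unmentioned atoms arbitrary); the premises hold there but the conclusion fails.

No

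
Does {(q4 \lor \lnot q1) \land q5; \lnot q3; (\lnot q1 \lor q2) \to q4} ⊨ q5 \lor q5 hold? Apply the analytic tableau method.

Yes

Initial set: {((q4 \lor \lnot q1) \land q5); \lnot q3; ((\lnot q1 \lor q2) \to q4); \lnot (q5 \lor q5)}.
((q4 \lor \lnot q1) \land q5): α-rule — add (q4 \lor \lnot q1), q5.
\lnot (q5 \lor q5): α-rule — add \lnot q5, \lnot q5.
× closes — contains both q5 and \lnot q5.
All 1 branch closes.
Every branch closed, so the premises entail the conclusion.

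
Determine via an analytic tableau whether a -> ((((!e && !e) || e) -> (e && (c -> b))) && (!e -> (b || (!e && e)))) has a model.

Satisfiable

Initial set: {(a -> ((((!e && !e) || e) -> (e && (c -> b))) && (!e -> (b || (!e && e)))))}.
(a -> ((((!e && !e) || e) -> (e && (c -> b))) && (!e -> (b || (!e && e))))): β-rule — branch into !a  //  ((((!e && !e) || e) -> (e && (c -> b))) && (!e -> (b || (!e && e)))).
  branch 1 (add !a):
    ○ open, literals {a=false}.
  branch 2 (add ((((!e && !e) || e) -> (e && (c -> b))) && (!e -> (b || (!e && e))))):
    ((((!e && !e) || e) -> (e && (c -> b))) && (!e -> (b || (!e && e)))): α-rule — add (((!e && !e) || e) -> (e && (c -> b))), (!e -> (b || (!e && e))).
    (((!e && !e) || e) -> (e && (c -> b))): β-rule — branch into !((!e && !e) || e)  //  (e && (c -> b)).
      branch 2.1 (add !((!e && !e) || e)):
        !((!e && !e) || e): α-rule — add !(!e && !e), !e.
        (!e -> (b || (!e && e))): β-rule — branch into !!e  //  (b || (!e && e)).
          branch 2.1.1 (add !!e):
            × closes — contains both e and !e.
          branch 2.1.2 (add (b || (!e && e))):
            !(!e && !e): β-rule — branch into !!e  //  !!e.
              branch 2.1.2.1 (add !!e):
                × closes — contains both e and !e.
              branch 2.1.2.2 (add !!e):
                × closes — contains both e and !e.
      branch 2.2 (add (e && (c -> b))):
        (e && (c -> b)): α-rule — add e, (c -> b).
        (!e -> (b || (!e && e))): β-rule — branch into !!e  //  (b || (!e && e)).
          branch 2.2.1 (add !!e):
            (c -> b): β-rule — branch into !c  //  b.
              branch 2.2.1.1 (add !c):
                ○ open, literals {c=false, e=true}.
              branch 2.2.1.2 (add b):
                ○ open, literals {b=true, e=true}.
          branch 2.2.2 (add (b || (!e && e))):
            (c -> b): β-rule — branch into !c  //  b.
              branch 2.2.2.1 (add !c):
                (b || (!e && e)): β-rule — branch into b  //  (!e && e).
                  branch 2.2.2.1.1 (add b):
                    ○ open, literals {b=true, c=false, e=true}.
                  branch 2.2.2.1.2 (add (!e && e)):
                    (!e && e): α-rule — add !e, e.
                    × closes — contains both e and !e.
              branch 2.2.2.2 (add b):
                (b || (!e && e)): β-rule — branch into b  //  (!e && e).
                  branch 2.2.2.2.1 (add b):
                    ○ open, literals {b=true, e=true}.
                  branch 2.2.2.2.2 (add (!e && e)):
                    (!e && e): α-rule — add !e, e.
                    × closes — contains both e and !e.
5 branches closed, 5 open.
An open branch gives a satisfying assignment: a=false.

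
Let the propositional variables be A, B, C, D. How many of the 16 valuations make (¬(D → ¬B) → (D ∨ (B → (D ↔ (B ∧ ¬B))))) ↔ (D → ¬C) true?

Initial set: {((¬(D → ¬B) → (D ∨ (B → (D ↔ (B ∧ ¬B))))) ↔ (D → ¬C))}.
((¬(D → ¬B) → (D ∨ (B → (D ↔ (B ∧ ¬B))))) ↔ (D → ¬C)): β-rule — branch into (¬(D → ¬B) → (D ∨ (B → (D ↔ (B ∧ ¬B))))), (D → ¬C)  //  ¬(¬(D → ¬B) → (D ∨ (B → (D ↔ (B ∧ ¬B))))), ¬(D → ¬C).
  branch 1 (add (¬(D → ¬B) → (D ∨ (B → (D ↔ (B ∧ ¬B))))), (D → ¬C)):
    (¬(D → ¬B) → (D ∨ (B → (D ↔ (B ∧ ¬B))))): β-rule — branch into ¬¬(D → ¬B)  //  (D ∨ (B → (D ↔ (B ∧ ¬B)))).
      branch 1.1 (add ¬¬(D → ¬B)):
        (D → ¬C): β-rule — branch into ¬D  //  ¬C.
          branch 1.1.1 (add ¬D):
            ¬¬(D → ¬B): β-rule — branch into ¬D  //  ¬B.
              branch 1.1.1.1 (add ¬D):
                ○ open, literals {D=false}.
              branch 1.1.1.2 (add ¬B):
                ○ open, literals {B=false, D=false}.
          branch 1.1.2 (add ¬C):
            ¬¬(D → ¬B): β-rule — branch into ¬D  //  ¬B.
              branch 1.1.2.1 (add ¬D):
                ○ open, literals {C=false, D=false}.
              branch 1.1.2.2 (add ¬B):
                ○ open, literals {B=false, C=false}.
      branch 1.2 (add (D ∨ (B → (D ↔ (B ∧ ¬B))))):
        (D → ¬C): β-rule — branch into ¬D  //  ¬C.
          branch 1.2.1 (add ¬D):
            (D ∨ (B → (D ↔ (B ∧ ¬B)))): β-rule — branch into D  //  (B → (D ↔ (B ∧ ¬B))).
              branch 1.2.1.1 (add D):
                × closes — contains both D and ¬D.
              branch 1.2.1.2 (add (B → (D ↔ (B ∧ ¬B)))):
                (B → (D ↔ (B ∧ ¬B))): β-rule — branch into ¬B  //  (D ↔ (B ∧ ¬B)).
                  branch 1.2.1.2.1 (add ¬B):
                    ○ open, literals {B=false, D=false}.
                  branch 1.2.1.2.2 (add (D ↔ (B ∧ ¬B))):
                    (D ↔ (B ∧ ¬B)): β-rule — branch into D, (B ∧ ¬B)  //  ¬D, ¬(B ∧ ¬B).
                      branch 1.2.1.2.2.1 (add D, (B ∧ ¬B)):
                        × closes — contains both D and ¬D.
                      branch 1.2.1.2.2.2 (add ¬D, ¬(B ∧ ¬B)):
                        ¬(B ∧ ¬B): β-rule — branch into ¬B  //  ¬¬B.
                          branch 1.2.1.2.2.2.1 (add ¬B):
                            ○ open, literals {B=false, D=false}.
                          branch 1.2.1.2.2.2.2 (add ¬¬B):
                            ○ open, literals {B=true, D=false}.
          branch 1.2.2 (add ¬C):
            (D ∨ (B → (D ↔ (B ∧ ¬B)))): β-rule — branch into D  //  (B → (D ↔ (B ∧ ¬B))).
              branch 1.2.2.1 (add D):
                ○ open, literals {C=false, D=true}.
              branch 1.2.2.2 (add (B → (D ↔ (B ∧ ¬B)))):
                (B → (D ↔ (B ∧ ¬B))): β-rule — branch into ¬B  //  (D ↔ (B ∧ ¬B)).
                  branch 1.2.2.2.1 (add ¬B):
                    ○ open, literals {B=false, C=false}.
                  branch 1.2.2.2.2 (add (D ↔ (B ∧ ¬B))):
                    (D ↔ (B ∧ ¬B)): β-rule — branch into D, (B ∧ ¬B)  //  ¬D, ¬(B ∧ ¬B).
                      branch 1.2.2.2.2.1 (add D, (B ∧ ¬B)):
                        (B ∧ ¬B): α-rule — add B, ¬B.
                        × closes — contains both B and ¬B.
                      branch 1.2.2.2.2.2 (add ¬D, ¬(B ∧ ¬B)):
                        ¬(B ∧ ¬B): β-rule — branch into ¬B  //  ¬¬B.
                          branch 1.2.2.2.2.2.1 (add ¬B):
                            ○ open, literals {B=false, C=false, D=false}.
                          branch 1.2.2.2.2.2.2 (add ¬¬B):
                            ○ open, literals {B=true, C=false, D=false}.
  branch 2 (add ¬(¬(D → ¬B) → (D ∨ (B → (D ↔ (B ∧ ¬B))))), ¬(D → ¬C)):
    ¬(¬(D → ¬B) → (D ∨ (B → (D ↔ (B ∧ ¬B))))): α-rule — add ¬(D → ¬B), ¬(D ∨ (B → (D ↔ (B ∧ ¬B)))).
    ¬(D → ¬C): α-rule — add D, ¬¬C.
    ¬(D → ¬B): α-rule — add D, ¬¬B.
    ¬(D ∨ (B → (D ↔ (B ∧ ¬B)))): α-rule — add ¬D, ¬(B → (D ↔ (B ∧ ¬B))).
    × closes — contains both D and ¬D.
4 branches closed, 11 open.
Each open branch fixes some atoms; the unmentioned ones are free. Counting distinct full assignments: branch {D=false} (A, B, C) contributes 8 new; branch {B=false, D=false} (A, C) contributes 0 new; branch {C=false, D=false} (A, B) contributes 0 new; branch {B=false, C=false} (A, D) contributes 2 new; branch {B=false, D=false} (A, C) contributes 0 new; branch {B=false, D=false} (A, C) contributes 0 new; branch {B=true, D=false} (A, C) contributes 0 new; branch {C=false, D=true} (A, B) contributes 2 new; branch {B=false, C=false} (A, D) contributes 0 new; branch {B=false, C=false, D=false} (A) contributes 0 new; branch {B=true, C=false, D=false} (A) contributes 0 new. Total: 12.

12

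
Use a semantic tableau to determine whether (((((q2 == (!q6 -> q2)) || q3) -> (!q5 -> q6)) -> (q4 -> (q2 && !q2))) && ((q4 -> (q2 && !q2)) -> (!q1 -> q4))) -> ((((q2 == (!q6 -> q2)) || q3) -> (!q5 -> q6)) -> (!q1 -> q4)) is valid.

Assume the negation and expand:
Initial set: {!((((((q2 == (!q6 -> q2)) || q3) -> (!q5 -> q6)) -> (q4 -> (q2 && !q2))) && ((q4 -> (q2 && !q2)) -> (!q1 -> q4))) -> ((((q2 == (!q6 -> q2)) || q3) -> (!q5 -> q6)) -> (!q1 -> q4)))}.
!((((((q2 == (!q6 -> q2)) || q3) -> (!q5 -> q6)) -> (q4 -> (q2 && !q2))) && ((q4 -> (q2 && !q2)) -> (!q1 -> q4))) -> ((((q2 == (!q6 -> q2)) || q3) -> (!q5 -> q6)) -> (!q1 -> q4))): α-rule — add (((((q2 == (!q6 -> q2)) || q3) -> (!q5 -> q6)) -> (q4 -> (q2 && !q2))) && ((q4 -> (q2 && !q2)) -> (!q1 -> q4))), !((((q2 == (!q6 -> q2)) || q3) -> (!q5 -> q6)) -> (!q1 -> q4)).
(((((q2 == (!q6 -> q2)) || q3) -> (!q5 -> q6)) -> (q4 -> (q2 && !q2))) && ((q4 -> (q2 && !q2)) -> (!q1 -> q4))): α-rule — add ((((q2 == (!q6 -> q2)) || q3) -> (!q5 -> q6)) -> (q4 -> (q2 && !q2))), ((q4 -> (q2 && !q2)) -> (!q1 -> q4)).
!((((q2 == (!q6 -> q2)) || q3) -> (!q5 -> q6)) -> (!q1 -> q4)): α-rule — add (((q2 == (!q6 -> q2)) || q3) -> (!q5 -> q6)), !(!q1 -> q4).
!(!q1 -> q4): α-rule — add !q1, !q4.
((((q2 == (!q6 -> q2)) || q3) -> (!q5 -> q6)) -> (q4 -> (q2 && !q2))): β-rule — branch into !(((q2 == (!q6 -> q2)) || q3) -> (!q5 -> q6))  //  (q4 -> (q2 && !q2)).
  branch 1 (add !(((q2 == (!q6 -> q2)) || q3) -> (!q5 -> q6))):
    !(((q2 == (!q6 -> q2)) || q3) -> (!q5 -> q6)): α-rule — add ((q2 == (!q6 -> q2)) || q3), !(!q5 -> q6).
    !(!q5 -> q6): α-rule — add !q5, !q6.
    ((q4 -> (q2 && !q2)) -> (!q1 -> q4)): β-rule — branch into !(q4 -> (q2 && !q2))  //  (!q1 -> q4).
      branch 1.1 (add !(q4 -> (q2 && !q2))):
        !(q4 -> (q2 && !q2)): α-rule — add q4, !(q2 && !q2).
        × closes — contains both q4 and !q4.
      branch 1.2 (add (!q1 -> q4)):
        (((q2 == (!q6 -> q2)) || q3) -> (!q5 -> q6)): β-rule — branch into !((q2 == (!q6 -> q2)) || q3)  //  (!q5 -> q6).
          branch 1.2.1 (add !((q2 == (!q6 -> q2)) || q3)):
            !((q2 == (!q6 -> q2)) || q3): α-rule — add !(q2 == (!q6 -> q2)), !q3.
            ((q2 == (!q6 -> q2)) || q3): β-rule — branch into (q2 == (!q6 -> q2))  //  q3.
              branch 1.2.1.1 (add (q2 == (!q6 -> q2))):
                (!q1 -> q4): β-rule — branch into !!q1  //  q4.
                  branch 1.2.1.1.1 (add !!q1):
                    × closes — contains both q1 and !q1.
                  branch 1.2.1.1.2 (add q4):
                    × closes — contains both q4 and !q4.
              branch 1.2.1.2 (add q3):
                × closes — contains both q3 and !q3.
          branch 1.2.2 (add (!q5 -> q6)):
            ((q2 == (!q6 -> q2)) || q3): β-rule — branch into (q2 == (!q6 -> q2))  //  q3.
              branch 1.2.2.1 (add (q2 == (!q6 -> q2))):
                (!q1 -> q4): β-rule — branch into !!q1  //  q4.
                  branch 1.2.2.1.1 (add !!q1):
                    × closes — contains both q1 and !q1.
                  branch 1.2.2.1.2 (add q4):
                    × closes — contains both q4 and !q4.
              branch 1.2.2.2 (add q3):
                (!q1 -> q4): β-rule — branch into !!q1  //  q4.
                  branch 1.2.2.2.1 (add !!q1):
                    × closes — contains both q1 and !q1.
                  branch 1.2.2.2.2 (add q4):
                    × closes — contains both q4 and !q4.
  branch 2 (add (q4 -> (q2 && !q2))):
    ((q4 -> (q2 && !q2)) -> (!q1 -> q4)): β-rule — branch into !(q4 -> (q2 && !q2))  //  (!q1 -> q4).
      branch 2.1 (add !(q4 -> (q2 && !q2))):
        !(q4 -> (q2 && !q2)): α-rule — add q4, !(q2 && !q2).
        × closes — contains both q4 and !q4.
      branch 2.2 (add (!q1 -> q4)):
        (((q2 == (!q6 -> q2)) || q3) -> (!q5 -> q6)): β-rule — branch into !((q2 == (!q6 -> q2)) || q3)  //  (!q5 -> q6).
          branch 2.2.1 (add !((q2 == (!q6 -> q2)) || q3)):
            !((q2 == (!q6 -> q2)) || q3): α-rule — add !(q2 == (!q6 -> q2)), !q3.
            (q4 -> (q2 && !q2)): β-rule — branch into !q4  //  (q2 && !q2).
              branch 2.2.1.1 (add !q4):
                (!q1 -> q4): β-rule — branch into !!q1  //  q4.
                  branch 2.2.1.1.1 (add !!q1):
                    × closes — contains both q1 and !q1.
                  branch 2.2.1.1.2 (add q4):
                    × closes — contains both q4 and !q4.
              branch 2.2.1.2 (add (q2 && !q2)):
                (q2 && !q2): α-rule — add q2, !q2.
                × closes — contains both q2 and !q2.
          branch 2.2.2 (add (!q5 -> q6)):
            (q4 -> (q2 && !q2)): β-rule — branch into !q4  //  (q2 && !q2).
              branch 2.2.2.1 (add !q4):
                (!q1 -> q4): β-rule — branch into !!q1  //  q4.
                  branch 2.2.2.1.1 (add !!q1):
                    × closes — contains both q1 and !q1.
                  branch 2.2.2.1.2 (add q4):
                    × closes — contains both q4 and !q4.
              branch 2.2.2.2 (add (q2 && !q2)):
                (q2 && !q2): α-rule — add q2, !q2.
                × closes — contains both q2 and !q2.
All 15 branches close.
Every branch closed, so the negation is unsatisfiable and the formula is valid.

Valid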